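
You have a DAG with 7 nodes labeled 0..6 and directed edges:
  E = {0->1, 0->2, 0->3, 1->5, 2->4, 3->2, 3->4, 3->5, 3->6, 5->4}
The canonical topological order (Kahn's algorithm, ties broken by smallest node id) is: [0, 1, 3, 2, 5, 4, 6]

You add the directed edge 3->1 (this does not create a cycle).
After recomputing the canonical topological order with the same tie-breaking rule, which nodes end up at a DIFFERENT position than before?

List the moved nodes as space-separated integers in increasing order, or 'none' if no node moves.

Answer: 1 3

Derivation:
Old toposort: [0, 1, 3, 2, 5, 4, 6]
Added edge 3->1
Recompute Kahn (smallest-id tiebreak):
  initial in-degrees: [0, 2, 2, 1, 3, 2, 1]
  ready (indeg=0): [0]
  pop 0: indeg[1]->1; indeg[2]->1; indeg[3]->0 | ready=[3] | order so far=[0]
  pop 3: indeg[1]->0; indeg[2]->0; indeg[4]->2; indeg[5]->1; indeg[6]->0 | ready=[1, 2, 6] | order so far=[0, 3]
  pop 1: indeg[5]->0 | ready=[2, 5, 6] | order so far=[0, 3, 1]
  pop 2: indeg[4]->1 | ready=[5, 6] | order so far=[0, 3, 1, 2]
  pop 5: indeg[4]->0 | ready=[4, 6] | order so far=[0, 3, 1, 2, 5]
  pop 4: no out-edges | ready=[6] | order so far=[0, 3, 1, 2, 5, 4]
  pop 6: no out-edges | ready=[] | order so far=[0, 3, 1, 2, 5, 4, 6]
New canonical toposort: [0, 3, 1, 2, 5, 4, 6]
Compare positions:
  Node 0: index 0 -> 0 (same)
  Node 1: index 1 -> 2 (moved)
  Node 2: index 3 -> 3 (same)
  Node 3: index 2 -> 1 (moved)
  Node 4: index 5 -> 5 (same)
  Node 5: index 4 -> 4 (same)
  Node 6: index 6 -> 6 (same)
Nodes that changed position: 1 3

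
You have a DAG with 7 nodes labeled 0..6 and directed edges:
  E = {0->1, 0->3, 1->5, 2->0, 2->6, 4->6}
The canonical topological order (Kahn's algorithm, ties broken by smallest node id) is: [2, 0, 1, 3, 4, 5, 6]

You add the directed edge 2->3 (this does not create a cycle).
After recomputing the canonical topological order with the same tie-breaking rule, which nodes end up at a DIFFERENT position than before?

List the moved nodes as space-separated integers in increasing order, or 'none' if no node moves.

Answer: none

Derivation:
Old toposort: [2, 0, 1, 3, 4, 5, 6]
Added edge 2->3
Recompute Kahn (smallest-id tiebreak):
  initial in-degrees: [1, 1, 0, 2, 0, 1, 2]
  ready (indeg=0): [2, 4]
  pop 2: indeg[0]->0; indeg[3]->1; indeg[6]->1 | ready=[0, 4] | order so far=[2]
  pop 0: indeg[1]->0; indeg[3]->0 | ready=[1, 3, 4] | order so far=[2, 0]
  pop 1: indeg[5]->0 | ready=[3, 4, 5] | order so far=[2, 0, 1]
  pop 3: no out-edges | ready=[4, 5] | order so far=[2, 0, 1, 3]
  pop 4: indeg[6]->0 | ready=[5, 6] | order so far=[2, 0, 1, 3, 4]
  pop 5: no out-edges | ready=[6] | order so far=[2, 0, 1, 3, 4, 5]
  pop 6: no out-edges | ready=[] | order so far=[2, 0, 1, 3, 4, 5, 6]
New canonical toposort: [2, 0, 1, 3, 4, 5, 6]
Compare positions:
  Node 0: index 1 -> 1 (same)
  Node 1: index 2 -> 2 (same)
  Node 2: index 0 -> 0 (same)
  Node 3: index 3 -> 3 (same)
  Node 4: index 4 -> 4 (same)
  Node 5: index 5 -> 5 (same)
  Node 6: index 6 -> 6 (same)
Nodes that changed position: none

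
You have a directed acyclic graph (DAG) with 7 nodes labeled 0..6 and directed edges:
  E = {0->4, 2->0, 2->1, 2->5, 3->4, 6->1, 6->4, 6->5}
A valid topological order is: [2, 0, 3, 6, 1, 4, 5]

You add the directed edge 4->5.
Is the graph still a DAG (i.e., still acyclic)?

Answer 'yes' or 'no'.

Answer: yes

Derivation:
Given toposort: [2, 0, 3, 6, 1, 4, 5]
Position of 4: index 5; position of 5: index 6
New edge 4->5: forward
Forward edge: respects the existing order. Still a DAG, same toposort still valid.
Still a DAG? yes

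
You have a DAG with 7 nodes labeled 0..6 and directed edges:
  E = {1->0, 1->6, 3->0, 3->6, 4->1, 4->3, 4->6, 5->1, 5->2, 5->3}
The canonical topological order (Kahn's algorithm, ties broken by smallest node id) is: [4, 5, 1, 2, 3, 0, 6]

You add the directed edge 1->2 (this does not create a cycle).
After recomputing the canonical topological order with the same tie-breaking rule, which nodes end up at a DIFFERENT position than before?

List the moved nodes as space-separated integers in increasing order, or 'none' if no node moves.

Answer: none

Derivation:
Old toposort: [4, 5, 1, 2, 3, 0, 6]
Added edge 1->2
Recompute Kahn (smallest-id tiebreak):
  initial in-degrees: [2, 2, 2, 2, 0, 0, 3]
  ready (indeg=0): [4, 5]
  pop 4: indeg[1]->1; indeg[3]->1; indeg[6]->2 | ready=[5] | order so far=[4]
  pop 5: indeg[1]->0; indeg[2]->1; indeg[3]->0 | ready=[1, 3] | order so far=[4, 5]
  pop 1: indeg[0]->1; indeg[2]->0; indeg[6]->1 | ready=[2, 3] | order so far=[4, 5, 1]
  pop 2: no out-edges | ready=[3] | order so far=[4, 5, 1, 2]
  pop 3: indeg[0]->0; indeg[6]->0 | ready=[0, 6] | order so far=[4, 5, 1, 2, 3]
  pop 0: no out-edges | ready=[6] | order so far=[4, 5, 1, 2, 3, 0]
  pop 6: no out-edges | ready=[] | order so far=[4, 5, 1, 2, 3, 0, 6]
New canonical toposort: [4, 5, 1, 2, 3, 0, 6]
Compare positions:
  Node 0: index 5 -> 5 (same)
  Node 1: index 2 -> 2 (same)
  Node 2: index 3 -> 3 (same)
  Node 3: index 4 -> 4 (same)
  Node 4: index 0 -> 0 (same)
  Node 5: index 1 -> 1 (same)
  Node 6: index 6 -> 6 (same)
Nodes that changed position: none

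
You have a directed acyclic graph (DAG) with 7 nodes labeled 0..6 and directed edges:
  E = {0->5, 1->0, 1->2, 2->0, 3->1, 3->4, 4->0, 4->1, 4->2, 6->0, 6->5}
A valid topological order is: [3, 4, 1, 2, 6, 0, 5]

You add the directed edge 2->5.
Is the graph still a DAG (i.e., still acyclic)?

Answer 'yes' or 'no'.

Answer: yes

Derivation:
Given toposort: [3, 4, 1, 2, 6, 0, 5]
Position of 2: index 3; position of 5: index 6
New edge 2->5: forward
Forward edge: respects the existing order. Still a DAG, same toposort still valid.
Still a DAG? yes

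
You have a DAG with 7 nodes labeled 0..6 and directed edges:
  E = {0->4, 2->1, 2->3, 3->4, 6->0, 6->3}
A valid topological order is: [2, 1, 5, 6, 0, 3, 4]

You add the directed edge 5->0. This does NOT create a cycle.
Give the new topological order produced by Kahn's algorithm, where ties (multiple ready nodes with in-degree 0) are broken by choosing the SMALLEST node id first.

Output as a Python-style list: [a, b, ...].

Old toposort: [2, 1, 5, 6, 0, 3, 4]
Added edge: 5->0
Position of 5 (2) < position of 0 (4). Old order still valid.
Run Kahn's algorithm (break ties by smallest node id):
  initial in-degrees: [2, 1, 0, 2, 2, 0, 0]
  ready (indeg=0): [2, 5, 6]
  pop 2: indeg[1]->0; indeg[3]->1 | ready=[1, 5, 6] | order so far=[2]
  pop 1: no out-edges | ready=[5, 6] | order so far=[2, 1]
  pop 5: indeg[0]->1 | ready=[6] | order so far=[2, 1, 5]
  pop 6: indeg[0]->0; indeg[3]->0 | ready=[0, 3] | order so far=[2, 1, 5, 6]
  pop 0: indeg[4]->1 | ready=[3] | order so far=[2, 1, 5, 6, 0]
  pop 3: indeg[4]->0 | ready=[4] | order so far=[2, 1, 5, 6, 0, 3]
  pop 4: no out-edges | ready=[] | order so far=[2, 1, 5, 6, 0, 3, 4]
  Result: [2, 1, 5, 6, 0, 3, 4]

Answer: [2, 1, 5, 6, 0, 3, 4]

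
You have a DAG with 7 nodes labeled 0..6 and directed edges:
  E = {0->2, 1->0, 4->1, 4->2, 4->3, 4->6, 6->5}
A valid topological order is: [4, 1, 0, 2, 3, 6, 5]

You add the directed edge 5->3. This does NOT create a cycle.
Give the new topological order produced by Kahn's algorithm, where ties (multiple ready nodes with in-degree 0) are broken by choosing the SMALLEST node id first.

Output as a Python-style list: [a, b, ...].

Old toposort: [4, 1, 0, 2, 3, 6, 5]
Added edge: 5->3
Position of 5 (6) > position of 3 (4). Must reorder: 5 must now come before 3.
Run Kahn's algorithm (break ties by smallest node id):
  initial in-degrees: [1, 1, 2, 2, 0, 1, 1]
  ready (indeg=0): [4]
  pop 4: indeg[1]->0; indeg[2]->1; indeg[3]->1; indeg[6]->0 | ready=[1, 6] | order so far=[4]
  pop 1: indeg[0]->0 | ready=[0, 6] | order so far=[4, 1]
  pop 0: indeg[2]->0 | ready=[2, 6] | order so far=[4, 1, 0]
  pop 2: no out-edges | ready=[6] | order so far=[4, 1, 0, 2]
  pop 6: indeg[5]->0 | ready=[5] | order so far=[4, 1, 0, 2, 6]
  pop 5: indeg[3]->0 | ready=[3] | order so far=[4, 1, 0, 2, 6, 5]
  pop 3: no out-edges | ready=[] | order so far=[4, 1, 0, 2, 6, 5, 3]
  Result: [4, 1, 0, 2, 6, 5, 3]

Answer: [4, 1, 0, 2, 6, 5, 3]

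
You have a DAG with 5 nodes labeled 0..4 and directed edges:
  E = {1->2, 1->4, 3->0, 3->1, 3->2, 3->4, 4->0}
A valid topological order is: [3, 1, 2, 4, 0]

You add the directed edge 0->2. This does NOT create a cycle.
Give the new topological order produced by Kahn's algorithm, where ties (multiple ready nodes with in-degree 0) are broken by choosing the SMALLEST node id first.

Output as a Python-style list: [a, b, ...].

Answer: [3, 1, 4, 0, 2]

Derivation:
Old toposort: [3, 1, 2, 4, 0]
Added edge: 0->2
Position of 0 (4) > position of 2 (2). Must reorder: 0 must now come before 2.
Run Kahn's algorithm (break ties by smallest node id):
  initial in-degrees: [2, 1, 3, 0, 2]
  ready (indeg=0): [3]
  pop 3: indeg[0]->1; indeg[1]->0; indeg[2]->2; indeg[4]->1 | ready=[1] | order so far=[3]
  pop 1: indeg[2]->1; indeg[4]->0 | ready=[4] | order so far=[3, 1]
  pop 4: indeg[0]->0 | ready=[0] | order so far=[3, 1, 4]
  pop 0: indeg[2]->0 | ready=[2] | order so far=[3, 1, 4, 0]
  pop 2: no out-edges | ready=[] | order so far=[3, 1, 4, 0, 2]
  Result: [3, 1, 4, 0, 2]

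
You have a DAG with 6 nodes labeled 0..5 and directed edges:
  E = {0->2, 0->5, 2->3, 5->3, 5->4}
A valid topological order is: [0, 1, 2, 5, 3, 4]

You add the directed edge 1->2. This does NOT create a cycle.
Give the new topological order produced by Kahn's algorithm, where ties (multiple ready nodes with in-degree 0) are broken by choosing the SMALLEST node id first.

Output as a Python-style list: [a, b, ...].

Answer: [0, 1, 2, 5, 3, 4]

Derivation:
Old toposort: [0, 1, 2, 5, 3, 4]
Added edge: 1->2
Position of 1 (1) < position of 2 (2). Old order still valid.
Run Kahn's algorithm (break ties by smallest node id):
  initial in-degrees: [0, 0, 2, 2, 1, 1]
  ready (indeg=0): [0, 1]
  pop 0: indeg[2]->1; indeg[5]->0 | ready=[1, 5] | order so far=[0]
  pop 1: indeg[2]->0 | ready=[2, 5] | order so far=[0, 1]
  pop 2: indeg[3]->1 | ready=[5] | order so far=[0, 1, 2]
  pop 5: indeg[3]->0; indeg[4]->0 | ready=[3, 4] | order so far=[0, 1, 2, 5]
  pop 3: no out-edges | ready=[4] | order so far=[0, 1, 2, 5, 3]
  pop 4: no out-edges | ready=[] | order so far=[0, 1, 2, 5, 3, 4]
  Result: [0, 1, 2, 5, 3, 4]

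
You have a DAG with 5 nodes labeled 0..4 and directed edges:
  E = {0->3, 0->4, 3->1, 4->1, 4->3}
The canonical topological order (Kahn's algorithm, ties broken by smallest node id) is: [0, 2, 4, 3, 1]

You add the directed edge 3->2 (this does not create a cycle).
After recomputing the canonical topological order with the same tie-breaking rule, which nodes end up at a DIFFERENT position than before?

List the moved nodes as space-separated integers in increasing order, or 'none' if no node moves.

Old toposort: [0, 2, 4, 3, 1]
Added edge 3->2
Recompute Kahn (smallest-id tiebreak):
  initial in-degrees: [0, 2, 1, 2, 1]
  ready (indeg=0): [0]
  pop 0: indeg[3]->1; indeg[4]->0 | ready=[4] | order so far=[0]
  pop 4: indeg[1]->1; indeg[3]->0 | ready=[3] | order so far=[0, 4]
  pop 3: indeg[1]->0; indeg[2]->0 | ready=[1, 2] | order so far=[0, 4, 3]
  pop 1: no out-edges | ready=[2] | order so far=[0, 4, 3, 1]
  pop 2: no out-edges | ready=[] | order so far=[0, 4, 3, 1, 2]
New canonical toposort: [0, 4, 3, 1, 2]
Compare positions:
  Node 0: index 0 -> 0 (same)
  Node 1: index 4 -> 3 (moved)
  Node 2: index 1 -> 4 (moved)
  Node 3: index 3 -> 2 (moved)
  Node 4: index 2 -> 1 (moved)
Nodes that changed position: 1 2 3 4

Answer: 1 2 3 4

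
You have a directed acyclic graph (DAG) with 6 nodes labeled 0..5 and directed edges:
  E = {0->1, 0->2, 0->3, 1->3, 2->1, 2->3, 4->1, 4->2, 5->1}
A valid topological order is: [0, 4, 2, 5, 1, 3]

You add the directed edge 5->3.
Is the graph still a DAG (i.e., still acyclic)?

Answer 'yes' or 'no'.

Answer: yes

Derivation:
Given toposort: [0, 4, 2, 5, 1, 3]
Position of 5: index 3; position of 3: index 5
New edge 5->3: forward
Forward edge: respects the existing order. Still a DAG, same toposort still valid.
Still a DAG? yes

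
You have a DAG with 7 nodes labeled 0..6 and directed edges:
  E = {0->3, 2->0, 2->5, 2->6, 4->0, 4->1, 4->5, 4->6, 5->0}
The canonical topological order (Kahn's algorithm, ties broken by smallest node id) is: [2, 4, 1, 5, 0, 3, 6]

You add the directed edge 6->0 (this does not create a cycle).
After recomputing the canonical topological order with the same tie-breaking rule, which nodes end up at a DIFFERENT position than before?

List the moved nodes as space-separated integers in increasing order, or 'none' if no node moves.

Answer: 0 3 6

Derivation:
Old toposort: [2, 4, 1, 5, 0, 3, 6]
Added edge 6->0
Recompute Kahn (smallest-id tiebreak):
  initial in-degrees: [4, 1, 0, 1, 0, 2, 2]
  ready (indeg=0): [2, 4]
  pop 2: indeg[0]->3; indeg[5]->1; indeg[6]->1 | ready=[4] | order so far=[2]
  pop 4: indeg[0]->2; indeg[1]->0; indeg[5]->0; indeg[6]->0 | ready=[1, 5, 6] | order so far=[2, 4]
  pop 1: no out-edges | ready=[5, 6] | order so far=[2, 4, 1]
  pop 5: indeg[0]->1 | ready=[6] | order so far=[2, 4, 1, 5]
  pop 6: indeg[0]->0 | ready=[0] | order so far=[2, 4, 1, 5, 6]
  pop 0: indeg[3]->0 | ready=[3] | order so far=[2, 4, 1, 5, 6, 0]
  pop 3: no out-edges | ready=[] | order so far=[2, 4, 1, 5, 6, 0, 3]
New canonical toposort: [2, 4, 1, 5, 6, 0, 3]
Compare positions:
  Node 0: index 4 -> 5 (moved)
  Node 1: index 2 -> 2 (same)
  Node 2: index 0 -> 0 (same)
  Node 3: index 5 -> 6 (moved)
  Node 4: index 1 -> 1 (same)
  Node 5: index 3 -> 3 (same)
  Node 6: index 6 -> 4 (moved)
Nodes that changed position: 0 3 6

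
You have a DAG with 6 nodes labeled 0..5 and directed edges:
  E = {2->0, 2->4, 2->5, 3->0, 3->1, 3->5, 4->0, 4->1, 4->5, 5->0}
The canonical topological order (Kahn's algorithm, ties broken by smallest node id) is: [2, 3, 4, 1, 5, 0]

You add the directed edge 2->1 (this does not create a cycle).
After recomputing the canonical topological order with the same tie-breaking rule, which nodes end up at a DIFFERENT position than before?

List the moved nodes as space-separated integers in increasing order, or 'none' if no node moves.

Answer: none

Derivation:
Old toposort: [2, 3, 4, 1, 5, 0]
Added edge 2->1
Recompute Kahn (smallest-id tiebreak):
  initial in-degrees: [4, 3, 0, 0, 1, 3]
  ready (indeg=0): [2, 3]
  pop 2: indeg[0]->3; indeg[1]->2; indeg[4]->0; indeg[5]->2 | ready=[3, 4] | order so far=[2]
  pop 3: indeg[0]->2; indeg[1]->1; indeg[5]->1 | ready=[4] | order so far=[2, 3]
  pop 4: indeg[0]->1; indeg[1]->0; indeg[5]->0 | ready=[1, 5] | order so far=[2, 3, 4]
  pop 1: no out-edges | ready=[5] | order so far=[2, 3, 4, 1]
  pop 5: indeg[0]->0 | ready=[0] | order so far=[2, 3, 4, 1, 5]
  pop 0: no out-edges | ready=[] | order so far=[2, 3, 4, 1, 5, 0]
New canonical toposort: [2, 3, 4, 1, 5, 0]
Compare positions:
  Node 0: index 5 -> 5 (same)
  Node 1: index 3 -> 3 (same)
  Node 2: index 0 -> 0 (same)
  Node 3: index 1 -> 1 (same)
  Node 4: index 2 -> 2 (same)
  Node 5: index 4 -> 4 (same)
Nodes that changed position: none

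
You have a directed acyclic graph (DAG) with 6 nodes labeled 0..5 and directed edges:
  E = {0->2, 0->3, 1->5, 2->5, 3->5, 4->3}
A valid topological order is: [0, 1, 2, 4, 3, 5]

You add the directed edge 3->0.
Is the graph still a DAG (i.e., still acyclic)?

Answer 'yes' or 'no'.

Given toposort: [0, 1, 2, 4, 3, 5]
Position of 3: index 4; position of 0: index 0
New edge 3->0: backward (u after v in old order)
Backward edge: old toposort is now invalid. Check if this creates a cycle.
Does 0 already reach 3? Reachable from 0: [0, 2, 3, 5]. YES -> cycle!
Still a DAG? no

Answer: no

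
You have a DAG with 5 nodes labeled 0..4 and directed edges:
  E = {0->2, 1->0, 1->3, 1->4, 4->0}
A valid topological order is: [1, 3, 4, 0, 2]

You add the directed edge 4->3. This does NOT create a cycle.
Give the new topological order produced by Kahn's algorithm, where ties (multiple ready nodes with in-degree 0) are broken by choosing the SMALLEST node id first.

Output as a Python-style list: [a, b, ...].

Old toposort: [1, 3, 4, 0, 2]
Added edge: 4->3
Position of 4 (2) > position of 3 (1). Must reorder: 4 must now come before 3.
Run Kahn's algorithm (break ties by smallest node id):
  initial in-degrees: [2, 0, 1, 2, 1]
  ready (indeg=0): [1]
  pop 1: indeg[0]->1; indeg[3]->1; indeg[4]->0 | ready=[4] | order so far=[1]
  pop 4: indeg[0]->0; indeg[3]->0 | ready=[0, 3] | order so far=[1, 4]
  pop 0: indeg[2]->0 | ready=[2, 3] | order so far=[1, 4, 0]
  pop 2: no out-edges | ready=[3] | order so far=[1, 4, 0, 2]
  pop 3: no out-edges | ready=[] | order so far=[1, 4, 0, 2, 3]
  Result: [1, 4, 0, 2, 3]

Answer: [1, 4, 0, 2, 3]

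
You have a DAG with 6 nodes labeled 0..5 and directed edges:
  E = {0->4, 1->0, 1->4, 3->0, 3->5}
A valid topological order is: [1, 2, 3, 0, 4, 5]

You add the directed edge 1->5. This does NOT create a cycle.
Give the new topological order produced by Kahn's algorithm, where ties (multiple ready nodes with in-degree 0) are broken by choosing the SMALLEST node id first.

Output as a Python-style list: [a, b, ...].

Answer: [1, 2, 3, 0, 4, 5]

Derivation:
Old toposort: [1, 2, 3, 0, 4, 5]
Added edge: 1->5
Position of 1 (0) < position of 5 (5). Old order still valid.
Run Kahn's algorithm (break ties by smallest node id):
  initial in-degrees: [2, 0, 0, 0, 2, 2]
  ready (indeg=0): [1, 2, 3]
  pop 1: indeg[0]->1; indeg[4]->1; indeg[5]->1 | ready=[2, 3] | order so far=[1]
  pop 2: no out-edges | ready=[3] | order so far=[1, 2]
  pop 3: indeg[0]->0; indeg[5]->0 | ready=[0, 5] | order so far=[1, 2, 3]
  pop 0: indeg[4]->0 | ready=[4, 5] | order so far=[1, 2, 3, 0]
  pop 4: no out-edges | ready=[5] | order so far=[1, 2, 3, 0, 4]
  pop 5: no out-edges | ready=[] | order so far=[1, 2, 3, 0, 4, 5]
  Result: [1, 2, 3, 0, 4, 5]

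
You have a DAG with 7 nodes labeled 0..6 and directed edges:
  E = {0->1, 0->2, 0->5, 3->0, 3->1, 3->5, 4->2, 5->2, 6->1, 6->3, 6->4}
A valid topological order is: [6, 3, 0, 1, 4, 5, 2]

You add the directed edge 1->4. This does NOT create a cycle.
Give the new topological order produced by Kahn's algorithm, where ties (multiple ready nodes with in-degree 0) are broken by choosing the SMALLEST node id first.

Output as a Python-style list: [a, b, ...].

Answer: [6, 3, 0, 1, 4, 5, 2]

Derivation:
Old toposort: [6, 3, 0, 1, 4, 5, 2]
Added edge: 1->4
Position of 1 (3) < position of 4 (4). Old order still valid.
Run Kahn's algorithm (break ties by smallest node id):
  initial in-degrees: [1, 3, 3, 1, 2, 2, 0]
  ready (indeg=0): [6]
  pop 6: indeg[1]->2; indeg[3]->0; indeg[4]->1 | ready=[3] | order so far=[6]
  pop 3: indeg[0]->0; indeg[1]->1; indeg[5]->1 | ready=[0] | order so far=[6, 3]
  pop 0: indeg[1]->0; indeg[2]->2; indeg[5]->0 | ready=[1, 5] | order so far=[6, 3, 0]
  pop 1: indeg[4]->0 | ready=[4, 5] | order so far=[6, 3, 0, 1]
  pop 4: indeg[2]->1 | ready=[5] | order so far=[6, 3, 0, 1, 4]
  pop 5: indeg[2]->0 | ready=[2] | order so far=[6, 3, 0, 1, 4, 5]
  pop 2: no out-edges | ready=[] | order so far=[6, 3, 0, 1, 4, 5, 2]
  Result: [6, 3, 0, 1, 4, 5, 2]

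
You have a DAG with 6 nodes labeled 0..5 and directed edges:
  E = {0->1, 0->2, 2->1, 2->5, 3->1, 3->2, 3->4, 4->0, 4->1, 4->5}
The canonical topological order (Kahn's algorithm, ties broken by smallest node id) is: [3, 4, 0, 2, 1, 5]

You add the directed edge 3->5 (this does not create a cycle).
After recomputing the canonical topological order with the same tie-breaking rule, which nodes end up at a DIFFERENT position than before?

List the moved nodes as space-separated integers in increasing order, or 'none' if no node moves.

Old toposort: [3, 4, 0, 2, 1, 5]
Added edge 3->5
Recompute Kahn (smallest-id tiebreak):
  initial in-degrees: [1, 4, 2, 0, 1, 3]
  ready (indeg=0): [3]
  pop 3: indeg[1]->3; indeg[2]->1; indeg[4]->0; indeg[5]->2 | ready=[4] | order so far=[3]
  pop 4: indeg[0]->0; indeg[1]->2; indeg[5]->1 | ready=[0] | order so far=[3, 4]
  pop 0: indeg[1]->1; indeg[2]->0 | ready=[2] | order so far=[3, 4, 0]
  pop 2: indeg[1]->0; indeg[5]->0 | ready=[1, 5] | order so far=[3, 4, 0, 2]
  pop 1: no out-edges | ready=[5] | order so far=[3, 4, 0, 2, 1]
  pop 5: no out-edges | ready=[] | order so far=[3, 4, 0, 2, 1, 5]
New canonical toposort: [3, 4, 0, 2, 1, 5]
Compare positions:
  Node 0: index 2 -> 2 (same)
  Node 1: index 4 -> 4 (same)
  Node 2: index 3 -> 3 (same)
  Node 3: index 0 -> 0 (same)
  Node 4: index 1 -> 1 (same)
  Node 5: index 5 -> 5 (same)
Nodes that changed position: none

Answer: none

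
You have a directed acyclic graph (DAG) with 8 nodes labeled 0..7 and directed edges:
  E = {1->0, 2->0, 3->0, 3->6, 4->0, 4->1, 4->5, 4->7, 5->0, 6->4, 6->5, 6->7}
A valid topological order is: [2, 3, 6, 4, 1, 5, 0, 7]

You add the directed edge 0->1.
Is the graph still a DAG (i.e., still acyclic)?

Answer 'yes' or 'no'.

Given toposort: [2, 3, 6, 4, 1, 5, 0, 7]
Position of 0: index 6; position of 1: index 4
New edge 0->1: backward (u after v in old order)
Backward edge: old toposort is now invalid. Check if this creates a cycle.
Does 1 already reach 0? Reachable from 1: [0, 1]. YES -> cycle!
Still a DAG? no

Answer: no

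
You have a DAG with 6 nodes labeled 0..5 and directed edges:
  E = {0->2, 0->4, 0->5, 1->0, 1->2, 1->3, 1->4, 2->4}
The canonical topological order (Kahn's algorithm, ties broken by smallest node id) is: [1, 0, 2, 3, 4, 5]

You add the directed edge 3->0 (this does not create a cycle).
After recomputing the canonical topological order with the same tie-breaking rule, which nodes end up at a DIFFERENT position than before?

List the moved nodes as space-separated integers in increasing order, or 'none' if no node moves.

Answer: 0 2 3

Derivation:
Old toposort: [1, 0, 2, 3, 4, 5]
Added edge 3->0
Recompute Kahn (smallest-id tiebreak):
  initial in-degrees: [2, 0, 2, 1, 3, 1]
  ready (indeg=0): [1]
  pop 1: indeg[0]->1; indeg[2]->1; indeg[3]->0; indeg[4]->2 | ready=[3] | order so far=[1]
  pop 3: indeg[0]->0 | ready=[0] | order so far=[1, 3]
  pop 0: indeg[2]->0; indeg[4]->1; indeg[5]->0 | ready=[2, 5] | order so far=[1, 3, 0]
  pop 2: indeg[4]->0 | ready=[4, 5] | order so far=[1, 3, 0, 2]
  pop 4: no out-edges | ready=[5] | order so far=[1, 3, 0, 2, 4]
  pop 5: no out-edges | ready=[] | order so far=[1, 3, 0, 2, 4, 5]
New canonical toposort: [1, 3, 0, 2, 4, 5]
Compare positions:
  Node 0: index 1 -> 2 (moved)
  Node 1: index 0 -> 0 (same)
  Node 2: index 2 -> 3 (moved)
  Node 3: index 3 -> 1 (moved)
  Node 4: index 4 -> 4 (same)
  Node 5: index 5 -> 5 (same)
Nodes that changed position: 0 2 3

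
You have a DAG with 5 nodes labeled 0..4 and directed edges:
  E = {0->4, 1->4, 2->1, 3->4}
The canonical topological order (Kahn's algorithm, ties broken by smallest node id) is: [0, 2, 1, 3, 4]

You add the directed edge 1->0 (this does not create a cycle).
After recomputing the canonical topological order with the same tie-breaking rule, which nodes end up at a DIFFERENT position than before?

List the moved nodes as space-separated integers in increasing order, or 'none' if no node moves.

Answer: 0 1 2

Derivation:
Old toposort: [0, 2, 1, 3, 4]
Added edge 1->0
Recompute Kahn (smallest-id tiebreak):
  initial in-degrees: [1, 1, 0, 0, 3]
  ready (indeg=0): [2, 3]
  pop 2: indeg[1]->0 | ready=[1, 3] | order so far=[2]
  pop 1: indeg[0]->0; indeg[4]->2 | ready=[0, 3] | order so far=[2, 1]
  pop 0: indeg[4]->1 | ready=[3] | order so far=[2, 1, 0]
  pop 3: indeg[4]->0 | ready=[4] | order so far=[2, 1, 0, 3]
  pop 4: no out-edges | ready=[] | order so far=[2, 1, 0, 3, 4]
New canonical toposort: [2, 1, 0, 3, 4]
Compare positions:
  Node 0: index 0 -> 2 (moved)
  Node 1: index 2 -> 1 (moved)
  Node 2: index 1 -> 0 (moved)
  Node 3: index 3 -> 3 (same)
  Node 4: index 4 -> 4 (same)
Nodes that changed position: 0 1 2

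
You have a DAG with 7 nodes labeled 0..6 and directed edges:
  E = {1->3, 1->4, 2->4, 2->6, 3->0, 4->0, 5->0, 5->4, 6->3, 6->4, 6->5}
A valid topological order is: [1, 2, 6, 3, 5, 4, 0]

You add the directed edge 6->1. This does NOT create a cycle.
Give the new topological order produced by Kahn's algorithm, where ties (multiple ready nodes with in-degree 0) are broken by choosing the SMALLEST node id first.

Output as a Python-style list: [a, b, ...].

Answer: [2, 6, 1, 3, 5, 4, 0]

Derivation:
Old toposort: [1, 2, 6, 3, 5, 4, 0]
Added edge: 6->1
Position of 6 (2) > position of 1 (0). Must reorder: 6 must now come before 1.
Run Kahn's algorithm (break ties by smallest node id):
  initial in-degrees: [3, 1, 0, 2, 4, 1, 1]
  ready (indeg=0): [2]
  pop 2: indeg[4]->3; indeg[6]->0 | ready=[6] | order so far=[2]
  pop 6: indeg[1]->0; indeg[3]->1; indeg[4]->2; indeg[5]->0 | ready=[1, 5] | order so far=[2, 6]
  pop 1: indeg[3]->0; indeg[4]->1 | ready=[3, 5] | order so far=[2, 6, 1]
  pop 3: indeg[0]->2 | ready=[5] | order so far=[2, 6, 1, 3]
  pop 5: indeg[0]->1; indeg[4]->0 | ready=[4] | order so far=[2, 6, 1, 3, 5]
  pop 4: indeg[0]->0 | ready=[0] | order so far=[2, 6, 1, 3, 5, 4]
  pop 0: no out-edges | ready=[] | order so far=[2, 6, 1, 3, 5, 4, 0]
  Result: [2, 6, 1, 3, 5, 4, 0]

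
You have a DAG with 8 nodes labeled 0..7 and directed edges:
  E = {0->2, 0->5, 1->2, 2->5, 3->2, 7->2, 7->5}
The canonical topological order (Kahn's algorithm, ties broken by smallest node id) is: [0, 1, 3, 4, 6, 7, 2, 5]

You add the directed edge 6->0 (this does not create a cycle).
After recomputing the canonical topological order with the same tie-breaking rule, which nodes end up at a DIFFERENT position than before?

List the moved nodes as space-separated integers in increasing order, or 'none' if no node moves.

Old toposort: [0, 1, 3, 4, 6, 7, 2, 5]
Added edge 6->0
Recompute Kahn (smallest-id tiebreak):
  initial in-degrees: [1, 0, 4, 0, 0, 3, 0, 0]
  ready (indeg=0): [1, 3, 4, 6, 7]
  pop 1: indeg[2]->3 | ready=[3, 4, 6, 7] | order so far=[1]
  pop 3: indeg[2]->2 | ready=[4, 6, 7] | order so far=[1, 3]
  pop 4: no out-edges | ready=[6, 7] | order so far=[1, 3, 4]
  pop 6: indeg[0]->0 | ready=[0, 7] | order so far=[1, 3, 4, 6]
  pop 0: indeg[2]->1; indeg[5]->2 | ready=[7] | order so far=[1, 3, 4, 6, 0]
  pop 7: indeg[2]->0; indeg[5]->1 | ready=[2] | order so far=[1, 3, 4, 6, 0, 7]
  pop 2: indeg[5]->0 | ready=[5] | order so far=[1, 3, 4, 6, 0, 7, 2]
  pop 5: no out-edges | ready=[] | order so far=[1, 3, 4, 6, 0, 7, 2, 5]
New canonical toposort: [1, 3, 4, 6, 0, 7, 2, 5]
Compare positions:
  Node 0: index 0 -> 4 (moved)
  Node 1: index 1 -> 0 (moved)
  Node 2: index 6 -> 6 (same)
  Node 3: index 2 -> 1 (moved)
  Node 4: index 3 -> 2 (moved)
  Node 5: index 7 -> 7 (same)
  Node 6: index 4 -> 3 (moved)
  Node 7: index 5 -> 5 (same)
Nodes that changed position: 0 1 3 4 6

Answer: 0 1 3 4 6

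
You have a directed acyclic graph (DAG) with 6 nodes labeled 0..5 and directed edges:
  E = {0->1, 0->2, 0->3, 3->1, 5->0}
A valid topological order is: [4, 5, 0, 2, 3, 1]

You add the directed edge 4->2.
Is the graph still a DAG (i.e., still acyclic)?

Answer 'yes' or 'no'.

Given toposort: [4, 5, 0, 2, 3, 1]
Position of 4: index 0; position of 2: index 3
New edge 4->2: forward
Forward edge: respects the existing order. Still a DAG, same toposort still valid.
Still a DAG? yes

Answer: yes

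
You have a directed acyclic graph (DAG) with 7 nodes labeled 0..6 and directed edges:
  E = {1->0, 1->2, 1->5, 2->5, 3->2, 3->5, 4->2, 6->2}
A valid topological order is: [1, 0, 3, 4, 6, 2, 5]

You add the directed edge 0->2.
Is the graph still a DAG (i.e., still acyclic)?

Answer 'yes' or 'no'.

Answer: yes

Derivation:
Given toposort: [1, 0, 3, 4, 6, 2, 5]
Position of 0: index 1; position of 2: index 5
New edge 0->2: forward
Forward edge: respects the existing order. Still a DAG, same toposort still valid.
Still a DAG? yes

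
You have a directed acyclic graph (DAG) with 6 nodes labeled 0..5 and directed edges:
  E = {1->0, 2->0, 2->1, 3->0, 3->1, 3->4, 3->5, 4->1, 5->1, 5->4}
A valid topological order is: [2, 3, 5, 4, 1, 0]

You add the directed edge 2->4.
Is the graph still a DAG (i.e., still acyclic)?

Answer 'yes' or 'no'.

Answer: yes

Derivation:
Given toposort: [2, 3, 5, 4, 1, 0]
Position of 2: index 0; position of 4: index 3
New edge 2->4: forward
Forward edge: respects the existing order. Still a DAG, same toposort still valid.
Still a DAG? yes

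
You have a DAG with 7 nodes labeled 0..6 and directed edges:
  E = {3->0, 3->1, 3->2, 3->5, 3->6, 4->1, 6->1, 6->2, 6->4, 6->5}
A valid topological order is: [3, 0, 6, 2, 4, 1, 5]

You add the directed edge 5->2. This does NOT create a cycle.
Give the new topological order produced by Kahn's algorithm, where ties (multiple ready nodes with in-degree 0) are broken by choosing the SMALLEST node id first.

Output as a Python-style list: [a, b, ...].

Answer: [3, 0, 6, 4, 1, 5, 2]

Derivation:
Old toposort: [3, 0, 6, 2, 4, 1, 5]
Added edge: 5->2
Position of 5 (6) > position of 2 (3). Must reorder: 5 must now come before 2.
Run Kahn's algorithm (break ties by smallest node id):
  initial in-degrees: [1, 3, 3, 0, 1, 2, 1]
  ready (indeg=0): [3]
  pop 3: indeg[0]->0; indeg[1]->2; indeg[2]->2; indeg[5]->1; indeg[6]->0 | ready=[0, 6] | order so far=[3]
  pop 0: no out-edges | ready=[6] | order so far=[3, 0]
  pop 6: indeg[1]->1; indeg[2]->1; indeg[4]->0; indeg[5]->0 | ready=[4, 5] | order so far=[3, 0, 6]
  pop 4: indeg[1]->0 | ready=[1, 5] | order so far=[3, 0, 6, 4]
  pop 1: no out-edges | ready=[5] | order so far=[3, 0, 6, 4, 1]
  pop 5: indeg[2]->0 | ready=[2] | order so far=[3, 0, 6, 4, 1, 5]
  pop 2: no out-edges | ready=[] | order so far=[3, 0, 6, 4, 1, 5, 2]
  Result: [3, 0, 6, 4, 1, 5, 2]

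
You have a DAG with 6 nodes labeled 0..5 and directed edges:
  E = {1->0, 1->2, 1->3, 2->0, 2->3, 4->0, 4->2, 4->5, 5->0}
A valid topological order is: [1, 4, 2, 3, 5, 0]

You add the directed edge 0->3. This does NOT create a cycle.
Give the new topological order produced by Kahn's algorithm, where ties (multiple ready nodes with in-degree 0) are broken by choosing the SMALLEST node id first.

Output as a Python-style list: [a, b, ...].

Old toposort: [1, 4, 2, 3, 5, 0]
Added edge: 0->3
Position of 0 (5) > position of 3 (3). Must reorder: 0 must now come before 3.
Run Kahn's algorithm (break ties by smallest node id):
  initial in-degrees: [4, 0, 2, 3, 0, 1]
  ready (indeg=0): [1, 4]
  pop 1: indeg[0]->3; indeg[2]->1; indeg[3]->2 | ready=[4] | order so far=[1]
  pop 4: indeg[0]->2; indeg[2]->0; indeg[5]->0 | ready=[2, 5] | order so far=[1, 4]
  pop 2: indeg[0]->1; indeg[3]->1 | ready=[5] | order so far=[1, 4, 2]
  pop 5: indeg[0]->0 | ready=[0] | order so far=[1, 4, 2, 5]
  pop 0: indeg[3]->0 | ready=[3] | order so far=[1, 4, 2, 5, 0]
  pop 3: no out-edges | ready=[] | order so far=[1, 4, 2, 5, 0, 3]
  Result: [1, 4, 2, 5, 0, 3]

Answer: [1, 4, 2, 5, 0, 3]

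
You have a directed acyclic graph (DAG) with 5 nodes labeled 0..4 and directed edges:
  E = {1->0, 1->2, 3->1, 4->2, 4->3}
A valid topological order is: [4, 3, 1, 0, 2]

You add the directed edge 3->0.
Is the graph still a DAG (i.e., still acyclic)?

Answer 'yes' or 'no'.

Given toposort: [4, 3, 1, 0, 2]
Position of 3: index 1; position of 0: index 3
New edge 3->0: forward
Forward edge: respects the existing order. Still a DAG, same toposort still valid.
Still a DAG? yes

Answer: yes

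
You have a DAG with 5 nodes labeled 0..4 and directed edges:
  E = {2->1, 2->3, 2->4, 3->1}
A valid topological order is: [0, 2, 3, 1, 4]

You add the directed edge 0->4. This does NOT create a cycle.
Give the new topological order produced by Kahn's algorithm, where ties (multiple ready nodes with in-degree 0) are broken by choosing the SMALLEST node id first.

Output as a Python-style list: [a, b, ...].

Answer: [0, 2, 3, 1, 4]

Derivation:
Old toposort: [0, 2, 3, 1, 4]
Added edge: 0->4
Position of 0 (0) < position of 4 (4). Old order still valid.
Run Kahn's algorithm (break ties by smallest node id):
  initial in-degrees: [0, 2, 0, 1, 2]
  ready (indeg=0): [0, 2]
  pop 0: indeg[4]->1 | ready=[2] | order so far=[0]
  pop 2: indeg[1]->1; indeg[3]->0; indeg[4]->0 | ready=[3, 4] | order so far=[0, 2]
  pop 3: indeg[1]->0 | ready=[1, 4] | order so far=[0, 2, 3]
  pop 1: no out-edges | ready=[4] | order so far=[0, 2, 3, 1]
  pop 4: no out-edges | ready=[] | order so far=[0, 2, 3, 1, 4]
  Result: [0, 2, 3, 1, 4]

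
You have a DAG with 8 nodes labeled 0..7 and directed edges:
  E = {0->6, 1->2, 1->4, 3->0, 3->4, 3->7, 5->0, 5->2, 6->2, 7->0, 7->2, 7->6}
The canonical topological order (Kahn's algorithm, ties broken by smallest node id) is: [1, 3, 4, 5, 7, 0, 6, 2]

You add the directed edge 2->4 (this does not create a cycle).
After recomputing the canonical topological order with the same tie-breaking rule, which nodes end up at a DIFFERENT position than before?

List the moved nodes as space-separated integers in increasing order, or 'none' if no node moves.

Old toposort: [1, 3, 4, 5, 7, 0, 6, 2]
Added edge 2->4
Recompute Kahn (smallest-id tiebreak):
  initial in-degrees: [3, 0, 4, 0, 3, 0, 2, 1]
  ready (indeg=0): [1, 3, 5]
  pop 1: indeg[2]->3; indeg[4]->2 | ready=[3, 5] | order so far=[1]
  pop 3: indeg[0]->2; indeg[4]->1; indeg[7]->0 | ready=[5, 7] | order so far=[1, 3]
  pop 5: indeg[0]->1; indeg[2]->2 | ready=[7] | order so far=[1, 3, 5]
  pop 7: indeg[0]->0; indeg[2]->1; indeg[6]->1 | ready=[0] | order so far=[1, 3, 5, 7]
  pop 0: indeg[6]->0 | ready=[6] | order so far=[1, 3, 5, 7, 0]
  pop 6: indeg[2]->0 | ready=[2] | order so far=[1, 3, 5, 7, 0, 6]
  pop 2: indeg[4]->0 | ready=[4] | order so far=[1, 3, 5, 7, 0, 6, 2]
  pop 4: no out-edges | ready=[] | order so far=[1, 3, 5, 7, 0, 6, 2, 4]
New canonical toposort: [1, 3, 5, 7, 0, 6, 2, 4]
Compare positions:
  Node 0: index 5 -> 4 (moved)
  Node 1: index 0 -> 0 (same)
  Node 2: index 7 -> 6 (moved)
  Node 3: index 1 -> 1 (same)
  Node 4: index 2 -> 7 (moved)
  Node 5: index 3 -> 2 (moved)
  Node 6: index 6 -> 5 (moved)
  Node 7: index 4 -> 3 (moved)
Nodes that changed position: 0 2 4 5 6 7

Answer: 0 2 4 5 6 7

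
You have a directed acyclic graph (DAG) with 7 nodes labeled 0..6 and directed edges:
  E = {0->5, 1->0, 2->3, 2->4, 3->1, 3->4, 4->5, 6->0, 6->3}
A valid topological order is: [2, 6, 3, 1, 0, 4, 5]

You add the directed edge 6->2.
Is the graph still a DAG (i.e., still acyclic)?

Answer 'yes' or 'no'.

Answer: yes

Derivation:
Given toposort: [2, 6, 3, 1, 0, 4, 5]
Position of 6: index 1; position of 2: index 0
New edge 6->2: backward (u after v in old order)
Backward edge: old toposort is now invalid. Check if this creates a cycle.
Does 2 already reach 6? Reachable from 2: [0, 1, 2, 3, 4, 5]. NO -> still a DAG (reorder needed).
Still a DAG? yes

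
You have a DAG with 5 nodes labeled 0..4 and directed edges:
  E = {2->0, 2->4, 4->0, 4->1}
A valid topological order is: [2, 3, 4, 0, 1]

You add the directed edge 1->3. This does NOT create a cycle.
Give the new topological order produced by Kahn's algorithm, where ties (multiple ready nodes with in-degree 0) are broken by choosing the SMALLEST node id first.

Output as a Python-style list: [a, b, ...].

Answer: [2, 4, 0, 1, 3]

Derivation:
Old toposort: [2, 3, 4, 0, 1]
Added edge: 1->3
Position of 1 (4) > position of 3 (1). Must reorder: 1 must now come before 3.
Run Kahn's algorithm (break ties by smallest node id):
  initial in-degrees: [2, 1, 0, 1, 1]
  ready (indeg=0): [2]
  pop 2: indeg[0]->1; indeg[4]->0 | ready=[4] | order so far=[2]
  pop 4: indeg[0]->0; indeg[1]->0 | ready=[0, 1] | order so far=[2, 4]
  pop 0: no out-edges | ready=[1] | order so far=[2, 4, 0]
  pop 1: indeg[3]->0 | ready=[3] | order so far=[2, 4, 0, 1]
  pop 3: no out-edges | ready=[] | order so far=[2, 4, 0, 1, 3]
  Result: [2, 4, 0, 1, 3]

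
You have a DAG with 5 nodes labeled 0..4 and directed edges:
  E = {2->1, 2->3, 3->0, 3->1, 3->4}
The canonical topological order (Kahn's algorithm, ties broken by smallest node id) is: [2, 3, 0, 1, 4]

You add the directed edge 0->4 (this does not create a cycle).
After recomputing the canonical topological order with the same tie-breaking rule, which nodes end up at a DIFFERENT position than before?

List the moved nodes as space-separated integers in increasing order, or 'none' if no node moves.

Old toposort: [2, 3, 0, 1, 4]
Added edge 0->4
Recompute Kahn (smallest-id tiebreak):
  initial in-degrees: [1, 2, 0, 1, 2]
  ready (indeg=0): [2]
  pop 2: indeg[1]->1; indeg[3]->0 | ready=[3] | order so far=[2]
  pop 3: indeg[0]->0; indeg[1]->0; indeg[4]->1 | ready=[0, 1] | order so far=[2, 3]
  pop 0: indeg[4]->0 | ready=[1, 4] | order so far=[2, 3, 0]
  pop 1: no out-edges | ready=[4] | order so far=[2, 3, 0, 1]
  pop 4: no out-edges | ready=[] | order so far=[2, 3, 0, 1, 4]
New canonical toposort: [2, 3, 0, 1, 4]
Compare positions:
  Node 0: index 2 -> 2 (same)
  Node 1: index 3 -> 3 (same)
  Node 2: index 0 -> 0 (same)
  Node 3: index 1 -> 1 (same)
  Node 4: index 4 -> 4 (same)
Nodes that changed position: none

Answer: none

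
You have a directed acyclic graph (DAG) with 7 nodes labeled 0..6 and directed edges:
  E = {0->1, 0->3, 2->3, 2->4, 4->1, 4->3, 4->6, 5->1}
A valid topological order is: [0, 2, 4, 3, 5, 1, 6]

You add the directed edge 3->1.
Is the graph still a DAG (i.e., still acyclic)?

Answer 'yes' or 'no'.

Given toposort: [0, 2, 4, 3, 5, 1, 6]
Position of 3: index 3; position of 1: index 5
New edge 3->1: forward
Forward edge: respects the existing order. Still a DAG, same toposort still valid.
Still a DAG? yes

Answer: yes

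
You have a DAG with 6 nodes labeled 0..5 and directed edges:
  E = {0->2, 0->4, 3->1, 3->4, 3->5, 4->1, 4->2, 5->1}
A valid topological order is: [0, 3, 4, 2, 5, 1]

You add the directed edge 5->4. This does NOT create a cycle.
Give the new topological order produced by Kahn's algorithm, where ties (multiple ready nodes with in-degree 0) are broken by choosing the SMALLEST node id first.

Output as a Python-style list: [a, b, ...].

Answer: [0, 3, 5, 4, 1, 2]

Derivation:
Old toposort: [0, 3, 4, 2, 5, 1]
Added edge: 5->4
Position of 5 (4) > position of 4 (2). Must reorder: 5 must now come before 4.
Run Kahn's algorithm (break ties by smallest node id):
  initial in-degrees: [0, 3, 2, 0, 3, 1]
  ready (indeg=0): [0, 3]
  pop 0: indeg[2]->1; indeg[4]->2 | ready=[3] | order so far=[0]
  pop 3: indeg[1]->2; indeg[4]->1; indeg[5]->0 | ready=[5] | order so far=[0, 3]
  pop 5: indeg[1]->1; indeg[4]->0 | ready=[4] | order so far=[0, 3, 5]
  pop 4: indeg[1]->0; indeg[2]->0 | ready=[1, 2] | order so far=[0, 3, 5, 4]
  pop 1: no out-edges | ready=[2] | order so far=[0, 3, 5, 4, 1]
  pop 2: no out-edges | ready=[] | order so far=[0, 3, 5, 4, 1, 2]
  Result: [0, 3, 5, 4, 1, 2]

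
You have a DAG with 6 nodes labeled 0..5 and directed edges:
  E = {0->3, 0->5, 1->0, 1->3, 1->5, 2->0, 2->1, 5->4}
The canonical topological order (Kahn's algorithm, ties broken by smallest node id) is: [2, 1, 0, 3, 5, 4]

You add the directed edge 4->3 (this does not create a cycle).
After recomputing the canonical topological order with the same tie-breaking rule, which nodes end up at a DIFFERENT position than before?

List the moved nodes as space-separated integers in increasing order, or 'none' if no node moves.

Answer: 3 4 5

Derivation:
Old toposort: [2, 1, 0, 3, 5, 4]
Added edge 4->3
Recompute Kahn (smallest-id tiebreak):
  initial in-degrees: [2, 1, 0, 3, 1, 2]
  ready (indeg=0): [2]
  pop 2: indeg[0]->1; indeg[1]->0 | ready=[1] | order so far=[2]
  pop 1: indeg[0]->0; indeg[3]->2; indeg[5]->1 | ready=[0] | order so far=[2, 1]
  pop 0: indeg[3]->1; indeg[5]->0 | ready=[5] | order so far=[2, 1, 0]
  pop 5: indeg[4]->0 | ready=[4] | order so far=[2, 1, 0, 5]
  pop 4: indeg[3]->0 | ready=[3] | order so far=[2, 1, 0, 5, 4]
  pop 3: no out-edges | ready=[] | order so far=[2, 1, 0, 5, 4, 3]
New canonical toposort: [2, 1, 0, 5, 4, 3]
Compare positions:
  Node 0: index 2 -> 2 (same)
  Node 1: index 1 -> 1 (same)
  Node 2: index 0 -> 0 (same)
  Node 3: index 3 -> 5 (moved)
  Node 4: index 5 -> 4 (moved)
  Node 5: index 4 -> 3 (moved)
Nodes that changed position: 3 4 5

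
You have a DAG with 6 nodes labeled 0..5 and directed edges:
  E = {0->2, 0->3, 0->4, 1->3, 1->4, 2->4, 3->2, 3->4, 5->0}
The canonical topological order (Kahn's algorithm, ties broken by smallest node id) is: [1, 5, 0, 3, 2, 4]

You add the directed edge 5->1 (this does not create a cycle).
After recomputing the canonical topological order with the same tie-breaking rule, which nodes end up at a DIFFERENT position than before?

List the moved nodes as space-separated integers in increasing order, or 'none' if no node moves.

Old toposort: [1, 5, 0, 3, 2, 4]
Added edge 5->1
Recompute Kahn (smallest-id tiebreak):
  initial in-degrees: [1, 1, 2, 2, 4, 0]
  ready (indeg=0): [5]
  pop 5: indeg[0]->0; indeg[1]->0 | ready=[0, 1] | order so far=[5]
  pop 0: indeg[2]->1; indeg[3]->1; indeg[4]->3 | ready=[1] | order so far=[5, 0]
  pop 1: indeg[3]->0; indeg[4]->2 | ready=[3] | order so far=[5, 0, 1]
  pop 3: indeg[2]->0; indeg[4]->1 | ready=[2] | order so far=[5, 0, 1, 3]
  pop 2: indeg[4]->0 | ready=[4] | order so far=[5, 0, 1, 3, 2]
  pop 4: no out-edges | ready=[] | order so far=[5, 0, 1, 3, 2, 4]
New canonical toposort: [5, 0, 1, 3, 2, 4]
Compare positions:
  Node 0: index 2 -> 1 (moved)
  Node 1: index 0 -> 2 (moved)
  Node 2: index 4 -> 4 (same)
  Node 3: index 3 -> 3 (same)
  Node 4: index 5 -> 5 (same)
  Node 5: index 1 -> 0 (moved)
Nodes that changed position: 0 1 5

Answer: 0 1 5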